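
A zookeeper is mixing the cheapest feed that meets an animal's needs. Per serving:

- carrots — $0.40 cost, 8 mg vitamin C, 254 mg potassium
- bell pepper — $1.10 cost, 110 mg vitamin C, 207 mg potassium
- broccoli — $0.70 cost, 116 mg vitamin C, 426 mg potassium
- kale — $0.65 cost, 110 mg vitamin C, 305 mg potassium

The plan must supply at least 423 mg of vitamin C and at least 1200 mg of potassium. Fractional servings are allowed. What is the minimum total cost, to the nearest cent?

$2.50

Minimising a linear cost over {vitamin C ≥ 423, potassium ≥ 1200, servings ≥ 0} — the optimum is at a vertex, using one or two foods.
carrots only: max(423/8, 1200/254) = 52.88 servings → $21.15.
bell pepper only: max(423/110, 1200/207) = 5.797 servings → $6.38.
broccoli only: max(423/116, 1200/426) = 3.647 servings → $2.55.
kale only: max(423/110, 1200/305) = 3.934 servings → $2.56.
carrots + bell pepper with both tight: 1.691 servings and 3.722 servings → $4.77.
carrots + broccoli with both targets exact would need a negative amount; discard.
carrots + kale with both tight: 0.1171 servings and 3.837 servings → $2.54.
bell pepper + broccoli with both tight: 1.794 servings and 1.945 servings → $3.34.
bell pepper + kale: intersection lies outside the first quadrant.
broccoli + kale with both tight: 0.26 servings and 3.571 servings → $2.50.
Cheapest feasible corner: $2.50.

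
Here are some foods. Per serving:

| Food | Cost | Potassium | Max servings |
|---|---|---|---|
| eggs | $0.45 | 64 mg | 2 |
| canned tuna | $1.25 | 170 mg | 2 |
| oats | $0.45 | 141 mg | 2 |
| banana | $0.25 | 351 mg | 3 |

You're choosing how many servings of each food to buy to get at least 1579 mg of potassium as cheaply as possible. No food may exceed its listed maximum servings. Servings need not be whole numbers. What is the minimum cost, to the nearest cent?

Cost per mg of potassium: banana $0.0007, oats $0.0032, eggs $0.0070, canned tuna $0.0074.
Take 3 servings of banana: +1053.0 mg potassium for $0.75 (total $0.75, still need 526.0 mg).
Take 2 servings of oats: +282.0 mg potassium for $0.90 (total $1.65, still need 244.0 mg).
Take 2 servings of eggs: +128.0 mg potassium for $0.90 (total $2.55, still need 116.0 mg).
Take 0.6824 servings of canned tuna: +116.0 mg potassium for $0.85 (total $3.40, still need 0.0 mg).
Greedy by cheapest-per-mg is optimal for a single linear constraint, so the minimum cost is $3.40.

$3.40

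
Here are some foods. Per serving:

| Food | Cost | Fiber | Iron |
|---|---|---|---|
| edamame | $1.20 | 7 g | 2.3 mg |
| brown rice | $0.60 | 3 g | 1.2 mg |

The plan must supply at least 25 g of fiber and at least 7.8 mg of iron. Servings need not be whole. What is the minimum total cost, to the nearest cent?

$4.29

A basic optimal solution has at most two foods positive. Try each food alone and each pair with both targets met exactly.
edamame only: max(25/7, 7.8/2.3) = 3.571 servings → $4.29.
brown rice only: max(25/3, 7.8/1.2) = 8.333 servings → $5.00.
edamame + brown rice: intersection lies outside the first quadrant.
The minimum over all feasible corners is $4.29.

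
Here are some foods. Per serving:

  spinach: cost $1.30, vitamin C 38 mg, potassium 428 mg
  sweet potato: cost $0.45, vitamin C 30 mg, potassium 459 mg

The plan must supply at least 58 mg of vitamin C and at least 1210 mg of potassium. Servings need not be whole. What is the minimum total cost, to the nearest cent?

The cheapest plan sits at a corner of the feasible region — with two constraints it uses at most two foods.
spinach only: max(58/38, 1210/428) = 2.827 servings → $3.68.
sweet potato only: max(58/30, 1210/459) = 2.636 servings → $1.19.
spinach + sweet potato: the both-tight solution has a negative serving — not a feasible corner.
So the least-cost plan costs $1.19.

$1.19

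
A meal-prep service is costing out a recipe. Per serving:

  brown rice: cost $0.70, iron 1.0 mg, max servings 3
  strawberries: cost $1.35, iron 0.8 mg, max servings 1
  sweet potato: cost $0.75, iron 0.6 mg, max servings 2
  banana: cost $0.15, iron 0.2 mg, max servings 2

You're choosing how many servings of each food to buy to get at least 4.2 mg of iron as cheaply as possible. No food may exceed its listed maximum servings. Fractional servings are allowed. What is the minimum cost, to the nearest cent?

Cost per mg of iron: brown rice $0.7000, banana $0.7500, sweet potato $1.2500, strawberries $1.6875.
Take 3 servings of brown rice: +3.0 mg iron for $2.10 (total $2.10, still need 1.2 mg).
Take 2 servings of banana: +0.4 mg iron for $0.30 (total $2.40, still need 0.8 mg).
Take 1.333 servings of sweet potato: +0.8 mg iron for $1.00 (total $3.40, still need 0.0 mg).
Greedy by cheapest-per-mg is optimal for a single linear constraint, so the minimum cost is $3.40.

$3.40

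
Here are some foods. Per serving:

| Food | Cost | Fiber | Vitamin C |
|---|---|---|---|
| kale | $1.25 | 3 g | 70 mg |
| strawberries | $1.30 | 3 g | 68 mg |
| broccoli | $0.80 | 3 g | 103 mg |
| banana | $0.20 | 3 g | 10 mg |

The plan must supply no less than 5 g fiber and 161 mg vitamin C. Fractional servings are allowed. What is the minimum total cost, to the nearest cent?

This is a tiny linear program; its minimum lies at a vertex of the feasible set. List the vertices and price them.
kale only: max(5/3, 161/70) = 2.3 servings → $2.88.
strawberries only: max(5/3, 161/68) = 2.368 servings → $3.08.
broccoli only: max(5/3, 161/103) = 1.667 servings → $1.33.
banana only: max(5/3, 161/10) = 16.1 servings → $3.22.
kale + strawberries: the both-tight solution has a negative serving — not a feasible corner.
kale + broccoli with both tight: 0.3232 servings and 1.343 servings → $1.48.
kale + banana with both targets exact would need a negative amount; discard.
strawberries + broccoli with both tight: 0.3048 servings and 1.362 servings → $1.49.
strawberries + banana with both targets exact would need a negative amount; discard.
broccoli + banana with both tight: 1.552 servings and 0.1147 servings → $1.26.
So the least-cost plan costs $1.26.

$1.26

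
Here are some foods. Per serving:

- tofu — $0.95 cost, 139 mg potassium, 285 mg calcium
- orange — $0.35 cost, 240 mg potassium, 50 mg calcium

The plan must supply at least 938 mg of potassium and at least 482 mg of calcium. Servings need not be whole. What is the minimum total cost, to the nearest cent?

With two linear requirements the optimum uses one or two foods; enumerate the corners.
tofu only: max(938/139, 482/285) = 6.748 servings → $6.41.
orange only: max(938/240, 482/50) = 9.64 servings → $3.37.
tofu + orange with both tight: 1.119 servings and 3.26 servings → $2.20.
Cheapest feasible corner: $2.20.

$2.20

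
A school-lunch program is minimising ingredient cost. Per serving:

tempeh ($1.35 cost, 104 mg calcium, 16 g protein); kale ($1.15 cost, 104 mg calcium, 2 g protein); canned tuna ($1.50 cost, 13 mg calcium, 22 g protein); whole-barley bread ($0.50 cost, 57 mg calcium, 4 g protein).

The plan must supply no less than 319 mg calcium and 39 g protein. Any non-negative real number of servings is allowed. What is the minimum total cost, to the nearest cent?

$3.63

Compare the cost at each extreme point of the feasible region.
tempeh only: max(319/104, 39/16) = 3.067 servings → $4.14.
kale only: max(319/104, 39/2) = 19.5 servings → $22.43.
canned tuna only: max(319/13, 39/22) = 24.54 servings → $36.81.
whole-barley bread only: max(319/57, 39/4) = 9.75 servings → $4.88.
tempeh + kale with both tight: 2.348 servings and 0.7198 servings → $4.00.
tempeh + canned tuna: intersection lies outside the first quadrant.
tempeh + whole-barley bread with both tight: 1.909 servings and 2.113 servings → $3.63.
kale + canned tuna with both tight: 2.878 servings and 1.511 servings → $5.58.
kale + whole-barley bread: intersection lies outside the first quadrant.
canned tuna + whole-barley bread with both tight: 0.7879 servings and 5.417 servings → $3.89.
The minimum over all feasible corners is $3.63.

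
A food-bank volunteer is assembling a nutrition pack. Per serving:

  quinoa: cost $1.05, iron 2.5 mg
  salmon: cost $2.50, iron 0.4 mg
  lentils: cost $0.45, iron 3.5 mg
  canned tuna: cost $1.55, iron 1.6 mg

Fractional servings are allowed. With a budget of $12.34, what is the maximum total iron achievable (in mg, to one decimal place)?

96.0 mg

Iron per dollar: lentils 7.778, quinoa 2.381, canned tuna 1.032, salmon 0.16.
With no serving limits, spend the whole cost allowance on lentils: $12.34 / $0.45 × 3.5 mg = 96.0 mg.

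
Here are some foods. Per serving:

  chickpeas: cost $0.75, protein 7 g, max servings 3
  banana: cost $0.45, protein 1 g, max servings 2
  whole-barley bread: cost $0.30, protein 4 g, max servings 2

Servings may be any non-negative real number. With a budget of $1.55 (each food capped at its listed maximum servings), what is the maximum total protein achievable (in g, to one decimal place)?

Protein per dollar: whole-barley bread 13.33, chickpeas 9.333, banana 2.222.
Take 2 servings of whole-barley bread: spends $0.60, +8.0 g protein (running total 8.0 g).
Take 1.267 servings of chickpeas: spends $0.95, +8.9 g protein (running total 16.9 g).
Greedy by best ratio exhausts the cost allowance optimally: 16.9 g.

16.9 g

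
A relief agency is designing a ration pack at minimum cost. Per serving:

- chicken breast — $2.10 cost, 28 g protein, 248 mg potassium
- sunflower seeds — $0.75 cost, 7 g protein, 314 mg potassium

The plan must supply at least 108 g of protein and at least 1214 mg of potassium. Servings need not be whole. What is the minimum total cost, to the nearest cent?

$8.33

A basic optimal solution has at most two foods positive. Try each food alone and each pair with both targets met exactly.
chicken breast only: max(108/28, 1214/248) = 4.895 servings → $10.28.
sunflower seeds only: max(108/7, 1214/314) = 15.43 servings → $11.57.
chicken breast + sunflower seeds with both tight: 3.602 servings and 1.022 servings → $8.33.
So the least-cost plan costs $8.33.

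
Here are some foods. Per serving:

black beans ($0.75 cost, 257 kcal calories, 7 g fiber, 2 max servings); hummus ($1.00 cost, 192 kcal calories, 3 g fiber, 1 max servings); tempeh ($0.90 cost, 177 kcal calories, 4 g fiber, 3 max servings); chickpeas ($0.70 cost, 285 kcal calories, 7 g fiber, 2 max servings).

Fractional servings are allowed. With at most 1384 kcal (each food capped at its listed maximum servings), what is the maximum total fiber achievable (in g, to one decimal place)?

Fiber per kcal: black beans 0.02724, chickpeas 0.02456, tempeh 0.0226, hummus 0.01562.
Take 2 servings of black beans: uses 514 kcal, +14.0 g fiber (running total 14.0 g).
Take 2 servings of chickpeas: uses 570 kcal, +14.0 g fiber (running total 28.0 g).
Take 1.695 servings of tempeh: uses 300 kcal, +6.8 g fiber (running total 34.8 g).
Greedy by best ratio exhausts the calories allowance optimally: 34.8 g.

34.8 g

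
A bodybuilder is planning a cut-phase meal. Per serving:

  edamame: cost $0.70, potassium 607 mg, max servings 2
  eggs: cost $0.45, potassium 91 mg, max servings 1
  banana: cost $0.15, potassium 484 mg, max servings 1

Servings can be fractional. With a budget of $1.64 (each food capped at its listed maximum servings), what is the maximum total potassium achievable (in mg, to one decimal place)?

1716.2 mg

Potassium per dollar: banana 3227, edamame 867.1, eggs 202.2.
Take 1 serving of banana: spends $0.15, +484.0 mg potassium (running total 484.0 mg).
Take 2 servings of edamame: spends $1.40, +1214.0 mg potassium (running total 1698.0 mg).
Take 0.2 servings of eggs: spends $0.09, +18.2 mg potassium (running total 1716.2 mg).
Greedy by best ratio exhausts the cost allowance optimally: 1716.2 mg.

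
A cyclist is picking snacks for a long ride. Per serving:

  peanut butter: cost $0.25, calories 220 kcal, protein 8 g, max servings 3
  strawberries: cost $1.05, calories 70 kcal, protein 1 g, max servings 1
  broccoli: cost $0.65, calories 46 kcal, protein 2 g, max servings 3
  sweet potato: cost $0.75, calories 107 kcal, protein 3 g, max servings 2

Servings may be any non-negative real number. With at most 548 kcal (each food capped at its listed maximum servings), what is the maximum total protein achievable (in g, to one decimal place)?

Protein per kcal: broccoli 0.04348, peanut butter 0.03636, sweet potato 0.02804, strawberries 0.01429.
Take 3 servings of broccoli: uses 138 kcal, +6.0 g protein (running total 6.0 g).
Take 1.864 servings of peanut butter: uses 410 kcal, +14.9 g protein (running total 20.9 g).
Greedy by best ratio exhausts the calories allowance optimally: 20.9 g.

20.9 g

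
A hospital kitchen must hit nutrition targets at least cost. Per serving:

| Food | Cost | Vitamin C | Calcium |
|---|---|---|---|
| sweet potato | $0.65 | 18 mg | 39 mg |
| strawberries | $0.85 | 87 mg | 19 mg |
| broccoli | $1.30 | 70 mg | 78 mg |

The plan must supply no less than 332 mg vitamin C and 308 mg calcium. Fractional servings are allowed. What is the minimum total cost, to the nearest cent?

At the optimum either one food covers both requirements or two foods hit both targets exactly; no other combination can be cheaper.
sweet potato only: max(332/18, 308/39) = 18.44 servings → $11.99.
strawberries only: max(332/87, 308/19) = 16.21 servings → $13.78.
broccoli only: max(332/70, 308/78) = 4.743 servings → $6.17.
sweet potato + strawberries with both tight: 6.715 servings and 2.427 servings → $6.43.
sweet potato + broccoli: intersection lies outside the first quadrant.
strawberries + broccoli with both tight: 0.7947 servings and 3.755 servings → $5.56.
Cheapest feasible corner: $5.56.

$5.56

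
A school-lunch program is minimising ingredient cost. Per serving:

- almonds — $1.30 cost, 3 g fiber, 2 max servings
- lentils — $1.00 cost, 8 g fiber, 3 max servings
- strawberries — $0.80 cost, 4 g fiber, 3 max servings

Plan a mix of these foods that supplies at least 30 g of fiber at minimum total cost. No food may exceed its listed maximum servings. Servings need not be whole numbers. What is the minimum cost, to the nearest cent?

$4.20

Cost per g of fiber: lentils $0.1250, strawberries $0.2000, almonds $0.4333.
Take 3 servings of lentils: +24.0 g fiber for $3.00 (total $3.00, still need 6.0 g).
Take 1.5 servings of strawberries: +6.0 g fiber for $1.20 (total $4.20, still need 0.0 g).
Filling from the cheapest source first is optimal under one linear minimum: $4.20.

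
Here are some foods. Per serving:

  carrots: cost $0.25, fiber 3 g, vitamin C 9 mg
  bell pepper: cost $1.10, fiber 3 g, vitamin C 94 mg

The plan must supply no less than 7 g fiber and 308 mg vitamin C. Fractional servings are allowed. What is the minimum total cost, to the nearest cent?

An LP optimum is at a vertex; with two nutrient constraints at most two foods are used. Check each candidate.
carrots only: max(7/3, 308/9) = 34.22 servings → $8.56.
bell pepper only: max(7/3, 308/94) = 3.277 servings → $3.60.
carrots + bell pepper: intersection lies outside the first quadrant.
So the least-cost plan costs $3.60.

$3.60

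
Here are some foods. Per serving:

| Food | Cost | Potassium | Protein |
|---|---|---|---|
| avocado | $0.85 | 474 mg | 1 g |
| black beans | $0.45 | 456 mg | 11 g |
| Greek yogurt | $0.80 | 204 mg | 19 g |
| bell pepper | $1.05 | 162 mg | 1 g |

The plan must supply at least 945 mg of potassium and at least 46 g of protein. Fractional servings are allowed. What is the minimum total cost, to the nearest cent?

Minimising a linear cost over {potassium ≥ 945, protein ≥ 46, servings ≥ 0} — the optimum is at a vertex, using one or two foods.
avocado only: max(945/474, 46/1) = 46 servings → $39.10.
black beans only: max(945/456, 46/11) = 4.182 servings → $1.88.
Greek yogurt only: max(945/204, 46/19) = 4.632 servings → $3.71.
bell pepper only: max(945/162, 46/1) = 46 servings → $48.30.
avocado + black beans with both targets exact would need a negative amount; discard.
avocado + Greek yogurt with both tight: 0.9738 servings and 2.37 servings → $2.72.
avocado + bell pepper: the both-tight solution has a negative serving — not a feasible corner.
black beans + Greek yogurt with both tight: 1.335 servings and 1.648 servings → $1.92.
black beans + bell pepper: intersection lies outside the first quadrant.
Greek yogurt + bell pepper with both tight: 2.264 servings and 2.982 servings → $4.94.
The minimum over all feasible corners is $1.88.

$1.88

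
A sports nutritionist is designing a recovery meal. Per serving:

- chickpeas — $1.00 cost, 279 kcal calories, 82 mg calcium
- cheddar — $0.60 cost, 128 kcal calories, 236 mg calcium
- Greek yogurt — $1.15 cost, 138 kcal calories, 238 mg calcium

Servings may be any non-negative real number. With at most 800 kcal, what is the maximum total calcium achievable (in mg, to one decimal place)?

Calcium per kcal: cheddar 1.844, Greek yogurt 1.725, chickpeas 0.2939.
With no serving limits, spend the whole calories allowance on cheddar: 800 kcal / 128 kcal × 236 mg = 1475.0 mg.

1475.0 mg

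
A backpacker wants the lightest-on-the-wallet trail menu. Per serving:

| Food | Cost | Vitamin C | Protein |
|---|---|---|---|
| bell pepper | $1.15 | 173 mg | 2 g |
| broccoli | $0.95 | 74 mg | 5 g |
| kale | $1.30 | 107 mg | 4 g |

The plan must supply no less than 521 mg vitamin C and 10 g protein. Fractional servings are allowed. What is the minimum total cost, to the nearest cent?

bell pepper only: max(521/173, 10/2) = 5 servings → $5.75.
broccoli only: max(521/74, 10/5) = 7.041 servings → $6.69.
kale only: max(521/107, 10/4) = 4.869 servings → $6.33.
bell pepper + broccoli with both tight: 2.601 servings and 0.9596 servings → $3.90.
bell pepper + kale with both tight: 2.121 servings and 1.439 servings → $4.31.
broccoli + kale with both targets exact would need a negative amount; discard.
So the least-cost plan costs $3.90.

$3.90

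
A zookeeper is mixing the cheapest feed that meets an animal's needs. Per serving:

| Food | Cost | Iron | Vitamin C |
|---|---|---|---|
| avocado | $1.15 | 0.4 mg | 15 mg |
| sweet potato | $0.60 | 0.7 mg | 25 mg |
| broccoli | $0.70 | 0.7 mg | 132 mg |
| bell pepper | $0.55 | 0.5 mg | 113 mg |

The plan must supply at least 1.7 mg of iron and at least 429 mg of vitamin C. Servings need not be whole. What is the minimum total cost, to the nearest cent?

$2.09

At the optimum either one food covers both requirements or two foods hit both targets exactly; no other combination can be cheaper.
avocado only: max(1.7/0.4, 429/15) = 28.6 servings → $32.89.
sweet potato only: max(1.7/0.7, 429/25) = 17.16 servings → $10.30.
broccoli only: max(1.7/0.7, 429/132) = 3.25 servings → $2.27.
bell pepper only: max(1.7/0.5, 429/113) = 3.796 servings → $2.09.
avocado + sweet potato: the both-tight solution has a negative serving — not a feasible corner.
avocado + broccoli: intersection lies outside the first quadrant.
avocado + bell pepper with both targets exact would need a negative amount; discard.
sweet potato + broccoli: intersection lies outside the first quadrant.
sweet potato + bell pepper with both targets exact would need a negative amount; discard.
broccoli + bell pepper: intersection lies outside the first quadrant.
So the least-cost plan costs $2.09.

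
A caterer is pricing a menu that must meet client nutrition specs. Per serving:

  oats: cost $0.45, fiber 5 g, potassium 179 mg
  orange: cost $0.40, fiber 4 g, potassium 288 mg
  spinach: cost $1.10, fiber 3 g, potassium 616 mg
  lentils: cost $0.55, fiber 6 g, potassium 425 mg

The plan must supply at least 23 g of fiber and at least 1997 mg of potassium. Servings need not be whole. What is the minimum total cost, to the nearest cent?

$2.58

Check every corner: each single food scaled to meet both minima, and each pair solved so both constraints bind.
oats only: max(23/5, 1997/179) = 11.16 servings → $5.02.
orange only: max(23/4, 1997/288) = 6.934 servings → $2.77.
spinach only: max(23/3, 1997/616) = 7.667 servings → $8.43.
lentils only: max(23/6, 1997/425) = 4.699 servings → $2.58.
oats + orange: the both-tight solution has a negative serving — not a feasible corner.
oats + spinach with both tight: 3.215 servings and 2.308 servings → $3.99.
oats + lentils with both targets exact would need a negative amount; discard.
orange + spinach with both tight: 5.111 servings and 0.8525 servings → $2.98.
orange + lentils: intersection lies outside the first quadrant.
spinach + lentils with both tight: 0.9116 servings and 3.378 servings → $2.86.
So the least-cost plan costs $2.58.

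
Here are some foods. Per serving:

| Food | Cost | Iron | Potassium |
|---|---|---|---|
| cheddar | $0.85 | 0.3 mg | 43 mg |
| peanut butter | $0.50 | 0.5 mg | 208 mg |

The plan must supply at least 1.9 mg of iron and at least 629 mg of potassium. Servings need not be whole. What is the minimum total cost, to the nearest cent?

$1.90

With two linear requirements the optimum uses one or two foods; enumerate the corners.
cheddar only: max(1.9/0.3, 629/43) = 14.63 servings → $12.43.
peanut butter only: max(1.9/0.5, 629/208) = 3.8 servings → $1.90.
cheddar + peanut butter with both tight: 1.973 servings and 2.616 servings → $2.99.
Cheapest feasible corner: $1.90.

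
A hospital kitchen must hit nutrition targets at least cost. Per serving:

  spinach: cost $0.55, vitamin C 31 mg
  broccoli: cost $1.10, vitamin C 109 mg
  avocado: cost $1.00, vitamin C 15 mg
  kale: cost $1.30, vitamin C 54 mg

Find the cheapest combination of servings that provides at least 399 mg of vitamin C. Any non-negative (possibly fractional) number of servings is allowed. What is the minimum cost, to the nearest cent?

$4.03

Cost per mg of vitamin C: broccoli $0.0101, spinach $0.0177, kale $0.0241, avocado $0.0667.
With no serving limits, use only broccoli: 399 mg / 109 mg = 3.661 servings × $1.10 = $4.03.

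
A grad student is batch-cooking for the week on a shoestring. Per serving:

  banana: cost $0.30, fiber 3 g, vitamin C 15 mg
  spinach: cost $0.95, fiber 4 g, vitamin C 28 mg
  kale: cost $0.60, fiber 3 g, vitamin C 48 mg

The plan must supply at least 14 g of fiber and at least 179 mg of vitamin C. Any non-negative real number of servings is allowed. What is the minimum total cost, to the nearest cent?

$2.39

Compare the cost at each extreme point of the feasible region.
banana only: max(14/3, 179/15) = 11.93 servings → $3.58.
spinach only: max(14/4, 179/28) = 6.393 servings → $6.07.
kale only: max(14/3, 179/48) = 4.667 servings → $2.80.
banana + spinach with both targets exact would need a negative amount; discard.
banana + kale with both tight: 1.364 servings and 3.303 servings → $2.39.
spinach + kale with both tight: 1.25 servings and 3 servings → $2.99.
The minimum over all feasible corners is $2.39.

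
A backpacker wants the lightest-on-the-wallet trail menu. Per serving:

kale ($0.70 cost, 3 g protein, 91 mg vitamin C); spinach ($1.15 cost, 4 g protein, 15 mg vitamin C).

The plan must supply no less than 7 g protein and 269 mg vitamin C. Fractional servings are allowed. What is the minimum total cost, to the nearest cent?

Two binding constraints pin down two serving amounts, so the optimal mix uses at most two foods. The candidates are each food alone (scaled to the tighter of protein/vitamin C) and each pair with both constraints tight.
kale only: max(7/3, 269/91) = 2.956 servings → $2.07.
spinach only: max(7/4, 269/15) = 17.93 servings → $20.62.
kale + spinach: intersection lies outside the first quadrant.
The minimum over all feasible corners is $2.07.

$2.07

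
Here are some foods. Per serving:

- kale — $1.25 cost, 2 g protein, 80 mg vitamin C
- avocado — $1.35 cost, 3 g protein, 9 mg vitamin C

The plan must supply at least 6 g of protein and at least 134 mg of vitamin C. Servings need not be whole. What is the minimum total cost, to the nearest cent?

An LP optimum is at a vertex; with two nutrient constraints at most two foods are used. Check each candidate.
kale only: max(6/2, 134/80) = 3 servings → $3.75.
avocado only: max(6/3, 134/9) = 14.89 servings → $20.10.
kale + avocado with both tight: 1.568 servings and 0.955 servings → $3.25.
So the least-cost plan costs $3.25.

$3.25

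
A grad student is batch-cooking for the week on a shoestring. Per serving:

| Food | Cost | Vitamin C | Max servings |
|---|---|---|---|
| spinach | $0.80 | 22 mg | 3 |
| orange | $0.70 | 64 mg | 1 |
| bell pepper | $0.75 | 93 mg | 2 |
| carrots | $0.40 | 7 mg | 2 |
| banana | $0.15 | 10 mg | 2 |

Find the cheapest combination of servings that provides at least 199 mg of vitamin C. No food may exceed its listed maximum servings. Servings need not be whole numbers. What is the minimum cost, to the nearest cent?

$1.64

Cost per mg of vitamin C: bell pepper $0.0081, orange $0.0109, banana $0.0150, spinach $0.0364, carrots $0.0571.
Take 2 servings of bell pepper: +186.0 mg vitamin C for $1.50 (total $1.50, still need 13.0 mg).
Take 0.2031 servings of orange: +13.0 mg vitamin C for $0.14 (total $1.64, still need 0.0 mg).
Filling from the cheapest source first is optimal under one linear minimum: $1.64.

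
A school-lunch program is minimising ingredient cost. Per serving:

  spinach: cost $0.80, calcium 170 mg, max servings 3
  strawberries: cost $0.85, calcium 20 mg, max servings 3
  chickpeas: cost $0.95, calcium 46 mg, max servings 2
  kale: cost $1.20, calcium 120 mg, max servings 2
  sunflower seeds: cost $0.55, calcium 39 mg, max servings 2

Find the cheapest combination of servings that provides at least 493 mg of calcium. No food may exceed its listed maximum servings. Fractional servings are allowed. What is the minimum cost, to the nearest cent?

Cost per mg of calcium: spinach $0.0047, kale $0.0100, sunflower seeds $0.0141, chickpeas $0.0207, strawberries $0.0425.
Take 2.9 servings of spinach: +493.0 mg calcium for $2.32 (total $2.32, still need 0.0 mg).
Greedy by cheapest-per-mg is optimal for a single linear constraint, so the minimum cost is $2.32.

$2.32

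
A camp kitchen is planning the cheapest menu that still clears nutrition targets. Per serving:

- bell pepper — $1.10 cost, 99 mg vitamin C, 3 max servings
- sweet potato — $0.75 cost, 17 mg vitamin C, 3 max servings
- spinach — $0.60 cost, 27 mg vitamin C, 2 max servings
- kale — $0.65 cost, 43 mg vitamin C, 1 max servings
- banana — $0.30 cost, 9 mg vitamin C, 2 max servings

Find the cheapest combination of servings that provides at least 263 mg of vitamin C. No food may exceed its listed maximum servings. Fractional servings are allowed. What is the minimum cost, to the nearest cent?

$2.92

Cost per mg of vitamin C: bell pepper $0.0111, kale $0.0151, spinach $0.0222, banana $0.0333, sweet potato $0.0441.
Take 2.657 servings of bell pepper: +263.0 mg vitamin C for $2.92 (total $2.92, still need 0.0 mg).
Greedy by cheapest-per-mg is optimal for a single linear constraint, so the minimum cost is $2.92.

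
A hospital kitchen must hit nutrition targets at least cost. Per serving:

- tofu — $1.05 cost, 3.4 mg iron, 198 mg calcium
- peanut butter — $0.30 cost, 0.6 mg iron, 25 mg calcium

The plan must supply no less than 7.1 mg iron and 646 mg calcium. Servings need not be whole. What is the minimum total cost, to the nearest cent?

$3.43

Compare the cost at each extreme point of the feasible region.
tofu only: max(7.1/3.4, 646/198) = 3.263 servings → $3.43.
peanut butter only: max(7.1/0.6, 646/25) = 25.84 servings → $7.75.
tofu + peanut butter: the both-tight solution has a negative serving — not a feasible corner.
So the least-cost plan costs $3.43.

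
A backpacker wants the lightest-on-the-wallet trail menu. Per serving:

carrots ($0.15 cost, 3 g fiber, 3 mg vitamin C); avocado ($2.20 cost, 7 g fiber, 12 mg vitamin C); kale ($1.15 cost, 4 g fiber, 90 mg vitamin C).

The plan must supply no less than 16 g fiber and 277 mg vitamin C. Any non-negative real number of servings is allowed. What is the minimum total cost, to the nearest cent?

Compare the cost at each extreme point of the feasible region.
carrots only: max(16/3, 277/3) = 92.33 servings → $13.85.
avocado only: max(16/7, 277/12) = 23.08 servings → $50.78.
kale only: max(16/4, 277/90) = 4 servings → $4.60.
carrots + avocado: the both-tight solution has a negative serving — not a feasible corner.
carrots + kale with both tight: 1.287 servings and 3.035 servings → $3.68.
avocado + kale with both tight: 0.5704 servings and 3.002 servings → $4.71.
So the least-cost plan costs $3.68.

$3.68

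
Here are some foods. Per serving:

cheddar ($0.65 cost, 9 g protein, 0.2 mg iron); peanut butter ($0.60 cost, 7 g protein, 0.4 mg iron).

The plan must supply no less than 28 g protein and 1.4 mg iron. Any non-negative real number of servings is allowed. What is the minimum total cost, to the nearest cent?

A basic optimal solution has at most two foods positive. Try each food alone and each pair with both targets met exactly.
cheddar only: max(28/9, 1.4/0.2) = 7 servings → $4.55.
peanut butter only: max(28/7, 1.4/0.4) = 4 servings → $2.40.
cheddar + peanut butter with both tight: 0.6364 servings and 3.182 servings → $2.32.
Cheapest feasible corner: $2.32.

$2.32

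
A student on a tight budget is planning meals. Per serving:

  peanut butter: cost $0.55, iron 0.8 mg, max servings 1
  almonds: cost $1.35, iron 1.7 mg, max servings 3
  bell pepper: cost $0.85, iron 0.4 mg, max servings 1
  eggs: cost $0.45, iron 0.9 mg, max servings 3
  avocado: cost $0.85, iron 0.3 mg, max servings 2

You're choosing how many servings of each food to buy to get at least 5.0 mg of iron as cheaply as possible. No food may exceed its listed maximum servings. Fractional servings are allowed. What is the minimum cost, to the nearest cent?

$3.09

Cost per mg of iron: eggs $0.5000, peanut butter $0.6875, almonds $0.7941, bell pepper $2.1250, avocado $2.8333.
Take 3 servings of eggs: +2.7 mg iron for $1.35 (total $1.35, still need 2.3 mg).
Take 1 serving of peanut butter: +0.8 mg iron for $0.55 (total $1.90, still need 1.5 mg).
Take 0.8824 servings of almonds: +1.5 mg iron for $1.19 (total $3.09, still need 0.0 mg).
Filling from the cheapest source first is optimal under one linear minimum: $3.09.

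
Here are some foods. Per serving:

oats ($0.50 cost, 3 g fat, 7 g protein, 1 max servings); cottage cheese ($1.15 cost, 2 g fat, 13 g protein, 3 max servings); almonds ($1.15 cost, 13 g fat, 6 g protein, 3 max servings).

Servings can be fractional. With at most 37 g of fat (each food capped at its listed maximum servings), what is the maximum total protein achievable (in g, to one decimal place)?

Protein per g fat: cottage cheese 6.5, oats 2.333, almonds 0.4615.
Take 3 servings of cottage cheese: uses 6 g fat, +39.0 g protein (running total 39.0 g).
Take 1 serving of oats: uses 3 g fat, +7.0 g protein (running total 46.0 g).
Take 2.154 servings of almonds: uses 28 g fat, +12.9 g protein (running total 58.9 g).
Filling greedily by protein-per-g fat is optimal for one linear limit, giving 58.9 g.

58.9 g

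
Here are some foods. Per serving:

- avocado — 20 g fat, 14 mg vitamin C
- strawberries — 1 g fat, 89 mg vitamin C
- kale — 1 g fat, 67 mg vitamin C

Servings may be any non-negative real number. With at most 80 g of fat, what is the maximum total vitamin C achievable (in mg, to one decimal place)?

7120.0 mg

Vitamin C per g fat: strawberries 89, kale 67, avocado 0.7.
With no serving limits, spend the whole fat allowance on strawberries: 80 g / 1 g × 89 mg = 7120.0 mg.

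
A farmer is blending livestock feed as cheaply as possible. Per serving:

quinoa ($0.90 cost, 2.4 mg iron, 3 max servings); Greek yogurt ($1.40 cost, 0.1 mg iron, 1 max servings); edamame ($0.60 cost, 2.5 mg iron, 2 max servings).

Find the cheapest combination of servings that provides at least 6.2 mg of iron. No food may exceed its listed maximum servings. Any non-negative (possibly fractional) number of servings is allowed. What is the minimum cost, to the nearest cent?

Cost per mg of iron: edamame $0.2400, quinoa $0.3750, Greek yogurt $14.0000.
Take 2 servings of edamame: +5.0 mg iron for $1.20 (total $1.20, still need 1.2 mg).
Take 0.5 servings of quinoa: +1.2 mg iron for $0.45 (total $1.65, still need 0.0 mg).
Greedy by cheapest-per-mg is optimal for a single linear constraint, so the minimum cost is $1.65.

$1.65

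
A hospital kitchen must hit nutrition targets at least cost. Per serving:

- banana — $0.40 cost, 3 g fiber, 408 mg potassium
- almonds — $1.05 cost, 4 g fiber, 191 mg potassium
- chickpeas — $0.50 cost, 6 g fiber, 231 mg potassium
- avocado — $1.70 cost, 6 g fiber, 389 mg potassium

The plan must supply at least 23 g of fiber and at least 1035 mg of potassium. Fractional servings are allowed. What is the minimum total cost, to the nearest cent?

$1.99

For a min-cost LP with two ≥-constraints, a basic feasible solution has at most two positive variables.
banana only: max(23/3, 1035/408) = 7.667 servings → $3.07.
almonds only: max(23/4, 1035/191) = 5.75 servings → $6.04.
chickpeas only: max(23/6, 1035/231) = 4.481 servings → $2.24.
avocado only: max(23/6, 1035/389) = 3.833 servings → $6.52.
banana + almonds: the both-tight solution has a negative serving — not a feasible corner.
banana + chickpeas with both tight: 0.5111 servings and 3.578 servings → $1.99.
banana + avocado with both targets exact would need a negative amount; discard.
almonds + chickpeas with both tight: 4.041 servings and 1.14 servings → $4.81.
almonds + avocado: the both-tight solution has a negative serving — not a feasible corner.
chickpeas + avocado with both tight: 2.887 servings and 0.9462 servings → $3.05.
So the least-cost plan costs $1.99.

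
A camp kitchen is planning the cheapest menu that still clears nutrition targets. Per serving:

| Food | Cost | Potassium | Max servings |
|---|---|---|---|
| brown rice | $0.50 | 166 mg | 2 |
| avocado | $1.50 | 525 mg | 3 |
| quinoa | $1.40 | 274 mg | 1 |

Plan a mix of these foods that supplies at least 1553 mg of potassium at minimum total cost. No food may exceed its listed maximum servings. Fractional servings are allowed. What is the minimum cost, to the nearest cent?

$4.44

Cost per mg of potassium: avocado $0.0029, brown rice $0.0030, quinoa $0.0051.
Take 2.958 servings of avocado: +1553.0 mg potassium for $4.44 (total $4.44, still need 0.0 mg).
Filling from the cheapest source first is optimal under one linear minimum: $4.44.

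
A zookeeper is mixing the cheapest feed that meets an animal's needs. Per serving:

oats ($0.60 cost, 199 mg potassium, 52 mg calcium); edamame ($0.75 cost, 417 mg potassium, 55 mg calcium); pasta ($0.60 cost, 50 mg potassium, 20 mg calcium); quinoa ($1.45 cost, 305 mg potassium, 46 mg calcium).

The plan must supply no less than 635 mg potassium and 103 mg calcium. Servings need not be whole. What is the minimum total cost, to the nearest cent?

Minimising a linear cost over {potassium ≥ 635, calcium ≥ 103, servings ≥ 0} — the optimum is at a vertex, using one or two foods.
oats only: max(635/199, 103/52) = 3.191 servings → $1.91.
edamame only: max(635/417, 103/55) = 1.873 servings → $1.40.
pasta only: max(635/50, 103/20) = 12.7 servings → $7.62.
quinoa only: max(635/305, 103/46) = 2.239 servings → $3.25.
oats + edamame with both tight: 0.7474 servings and 1.166 servings → $1.32.
oats + pasta: the both-tight solution has a negative serving — not a feasible corner.
oats + quinoa with both tight: 0.3288 servings and 1.867 servings → $2.91.
edamame + pasta with both tight: 1.351 servings and 1.436 servings → $1.87.
edamame + quinoa: the both-tight solution has a negative serving — not a feasible corner.
pasta + quinoa with both tight: 0.5803 servings and 1.987 servings → $3.23.
Cheapest feasible corner: $1.32.

$1.32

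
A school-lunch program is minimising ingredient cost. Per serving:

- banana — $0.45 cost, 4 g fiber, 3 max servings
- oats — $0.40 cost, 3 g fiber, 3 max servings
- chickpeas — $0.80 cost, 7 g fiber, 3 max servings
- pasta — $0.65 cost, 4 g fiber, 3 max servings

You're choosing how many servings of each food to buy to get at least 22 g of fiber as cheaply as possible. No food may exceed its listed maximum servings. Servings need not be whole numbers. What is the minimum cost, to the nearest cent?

Cost per g of fiber: banana $0.1125, chickpeas $0.1143, oats $0.1333, pasta $0.1625.
Take 3 servings of banana: +12.0 g fiber for $1.35 (total $1.35, still need 10.0 g).
Take 1.429 servings of chickpeas: +10.0 g fiber for $1.14 (total $2.49, still need 0.0 g).
Filling from the cheapest source first is optimal under one linear minimum: $2.49.

$2.49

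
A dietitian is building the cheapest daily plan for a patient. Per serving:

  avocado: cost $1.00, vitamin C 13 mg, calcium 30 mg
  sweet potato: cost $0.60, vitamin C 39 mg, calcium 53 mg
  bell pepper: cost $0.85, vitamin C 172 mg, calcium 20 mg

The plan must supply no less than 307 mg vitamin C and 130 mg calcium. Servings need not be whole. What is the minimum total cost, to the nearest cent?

Check every corner: each single food scaled to meet both minima, and each pair solved so both constraints bind.
avocado only: max(307/13, 130/30) = 23.62 servings → $23.62.
sweet potato only: max(307/39, 130/53) = 7.872 servings → $4.72.
bell pepper only: max(307/172, 130/20) = 6.5 servings → $5.53.
avocado + sweet potato: the both-tight solution has a negative serving — not a feasible corner.
avocado + bell pepper with both tight: 3.31 servings and 1.535 servings → $4.61.
sweet potato + bell pepper with both tight: 1.946 servings and 1.344 servings → $2.31.
The minimum over all feasible corners is $2.31.

$2.31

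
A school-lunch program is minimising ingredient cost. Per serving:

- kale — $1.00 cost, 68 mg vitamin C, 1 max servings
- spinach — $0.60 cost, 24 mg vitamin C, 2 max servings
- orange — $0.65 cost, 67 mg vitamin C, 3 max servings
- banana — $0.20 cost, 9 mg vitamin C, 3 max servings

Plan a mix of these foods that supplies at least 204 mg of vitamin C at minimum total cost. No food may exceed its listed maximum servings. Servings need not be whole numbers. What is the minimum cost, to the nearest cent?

Cost per mg of vitamin C: orange $0.0097, kale $0.0147, banana $0.0222, spinach $0.0250.
Take 3 servings of orange: +201.0 mg vitamin C for $1.95 (total $1.95, still need 3.0 mg).
Take 0.04412 servings of kale: +3.0 mg vitamin C for $0.04 (total $1.99, still need 0.0 mg).
Filling from the cheapest source first is optimal under one linear minimum: $1.99.

$1.99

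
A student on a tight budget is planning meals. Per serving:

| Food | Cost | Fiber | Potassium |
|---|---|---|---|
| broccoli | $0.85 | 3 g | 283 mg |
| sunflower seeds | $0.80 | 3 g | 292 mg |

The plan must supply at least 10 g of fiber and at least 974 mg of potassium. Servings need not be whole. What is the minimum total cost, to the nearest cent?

Compare the cost at each extreme point of the feasible region.
broccoli only: max(10/3, 974/283) = 3.442 servings → $2.93.
sunflower seeds only: max(10/3, 974/292) = 3.336 servings → $2.67.
broccoli + sunflower seeds: intersection lies outside the first quadrant.
The minimum over all feasible corners is $2.67.

$2.67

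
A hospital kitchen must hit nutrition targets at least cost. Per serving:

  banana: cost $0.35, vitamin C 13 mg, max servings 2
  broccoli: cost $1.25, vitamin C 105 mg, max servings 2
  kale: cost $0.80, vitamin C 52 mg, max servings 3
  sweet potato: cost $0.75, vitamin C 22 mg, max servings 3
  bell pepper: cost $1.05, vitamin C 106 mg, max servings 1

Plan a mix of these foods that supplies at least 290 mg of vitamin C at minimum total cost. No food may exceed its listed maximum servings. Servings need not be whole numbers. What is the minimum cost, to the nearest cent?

Cost per mg of vitamin C: bell pepper $0.0099, broccoli $0.0119, kale $0.0154, banana $0.0269, sweet potato $0.0341.
Take 1 serving of bell pepper: +106.0 mg vitamin C for $1.05 (total $1.05, still need 184.0 mg).
Take 1.752 servings of broccoli: +184.0 mg vitamin C for $2.19 (total $3.24, still need 0.0 mg).
Filling from the cheapest source first is optimal under one linear minimum: $3.24.

$3.24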